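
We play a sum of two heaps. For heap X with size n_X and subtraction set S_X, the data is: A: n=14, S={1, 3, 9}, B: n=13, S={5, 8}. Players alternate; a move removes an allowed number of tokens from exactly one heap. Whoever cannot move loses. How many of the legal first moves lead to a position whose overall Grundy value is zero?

0

Heap A, S = {1, 3, 9}:
G(0) = 0
G(1) = mex{0} = 1
G(2) = mex{1} = 0
G(3) = mex{0,0} = 1
G(4) = mex{1,1} = 0
G(5) = mex{0,0} = 1
G(6) = mex{1,1} = 0
G(7) = mex{0,0} = 1
G(8) = mex{1,1} = 0
G(9) = mex{0,0,0} = 1
G(10) = mex{1,1,1} = 0
G(11) = mex{0,0,0} = 1
G(12) = mex{1,1,1} = 0
G(13) = mex{0,0,0} = 1
G(14) = mex{1,1,1} = 0
G_A(14) = 0.
Heap B, S = {5, 8}:
G(0) = 0
G(1) = mex{} = 0
G(2) = mex{} = 0
G(3) = mex{} = 0
G(4) = mex{} = 0
G(5) = mex{0} = 1
G(6) = mex{0} = 1
G(7) = mex{0} = 1
G(8) = mex{0,0} = 1
G(9) = mex{0,0} = 1
G(10) = mex{1,0} = 2
G(11) = mex{1,0} = 2
G(12) = mex{1,0} = 2
G(13) = mex{1,1} = 0
G_B(13) = 0.
Combined Grundy value = 0 ⊕ 0 = 0.
A winning move leaves total XOR = 0, i.e. changes one component's Grundy value g to g ⊕ X where X is the current total.
Heap A: target g' = 0⊕0 = 0, but every legal move changes the Grundy value (mex property), so 0 moves.
Heap B: target g' = 0⊕0 = 0, but every legal move changes the Grundy value (mex property), so 0 moves.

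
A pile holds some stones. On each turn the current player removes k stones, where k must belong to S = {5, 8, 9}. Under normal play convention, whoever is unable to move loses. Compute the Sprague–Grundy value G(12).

2

n :  0  1  2  3  4  5  6  7  8  9 10 11 12
G :  0  0  0  0  0  1  1  1  1  1  2  2  2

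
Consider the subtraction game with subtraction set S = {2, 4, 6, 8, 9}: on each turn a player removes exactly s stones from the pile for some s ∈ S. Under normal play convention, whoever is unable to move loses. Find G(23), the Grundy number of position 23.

n :  0  1  2  3  4  5  6  7  8  9 10 11 12 13 14 15 16 17 18 19 20 21 22 23
G :  0  0  1  1  2  2  3  3  4  4  5  0  0  1  1  2  2  3  3  4  4  5  0  0

0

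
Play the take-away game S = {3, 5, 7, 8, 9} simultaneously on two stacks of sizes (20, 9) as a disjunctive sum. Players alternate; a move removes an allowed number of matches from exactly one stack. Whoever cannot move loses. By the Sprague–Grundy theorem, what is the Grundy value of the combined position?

1

All stacks use S = {3, 5, 7, 8, 9}:
G(0) = 0
G(1) = mex{} = 0
G(2) = mex{} = 0
G(3) = mex{0} = 1
G(4) = mex{0} = 1
G(5) = mex{0,0} = 1
G(6) = mex{1,0} = 2
G(7) = mex{1,0,0} = 2
G(8) = mex{1,1,0,0} = 2
G(9) = mex{2,1,0,0,0} = 3
G(10) = mex{2,1,1,0,0} = 3
G(11) = mex{2,2,1,1,0} = 3
G(12) = mex{3,2,1,1,1} = 0
G(13) = mex{3,2,2,1,1} = 0
G(14) = mex{3,3,2,2,1} = 0
G(15) = mex{0,3,2,2,2} = 1
G(16) = mex{0,3,3,2,2} = 1
G(17) = mex{0,0,3,3,2} = 1
G(18) = mex{1,0,3,3,3} = 2
G(19) = mex{1,0,0,3,3} = 2
G(20) = mex{1,1,0,0,3} = 2
Stack A: G(20) = 2.
Stack B: G(9) = 3.
Combined Grundy value = 2 ⊕ 3 = 1.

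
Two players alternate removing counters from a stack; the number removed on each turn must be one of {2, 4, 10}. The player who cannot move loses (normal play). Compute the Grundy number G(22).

2

n :  0  1  2  3  4  5  6  7  8  9 10 11 12 13 14 15 16 17 18 19 20 21 22
G :  0  0  1  1  2  2  0  0  1  1  2  2  0  0  1  1  2  2  0  0  1  1  2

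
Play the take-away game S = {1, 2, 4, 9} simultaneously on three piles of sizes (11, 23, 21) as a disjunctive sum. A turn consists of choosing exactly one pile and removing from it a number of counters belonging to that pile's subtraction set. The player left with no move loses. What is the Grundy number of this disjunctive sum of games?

5

All piles use S = {1, 2, 4, 9}:
G(0) = 0
G(1) = mex{0} = 1
G(2) = mex{1,0} = 2
G(3) = mex{2,1} = 0
G(4) = mex{0,2,0} = 1
G(5) = mex{1,0,1} = 2
G(6) = mex{2,1,2} = 0
G(7) = mex{0,2,0} = 1
G(8) = mex{1,0,1} = 2
G(9) = mex{2,1,2,0} = 3
G(10) = mex{3,2,0,1} = 4
G(11) = mex{4,3,1,2} = 0
G(12) = mex{0,4,2,0} = 1
G(13) = mex{1,0,3,1} = 2
G(14) = mex{2,1,4,2} = 0
G(15) = mex{0,2,0,0} = 1
G(16) = mex{1,0,1,1} = 2
G(17) = mex{2,1,2,2} = 0
G(18) = mex{0,2,0,3} = 1
G(19) = mex{1,0,1,4} = 2
G(20) = mex{2,1,2,0} = 3
G(21) = mex{3,2,0,1} = 4
G(22) = mex{4,3,1,2} = 0
G(23) = mex{0,4,2,0} = 1
Pile A: G(11) = 0.
Pile B: G(23) = 1.
Pile C: G(21) = 4.
Combined Grundy value = 0 ⊕ 1 ⊕ 4 = 5.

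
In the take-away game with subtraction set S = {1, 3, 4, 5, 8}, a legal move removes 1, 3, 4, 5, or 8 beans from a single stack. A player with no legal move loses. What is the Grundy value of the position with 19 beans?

G(0) = 0
G(1) = mex{0} = 1
G(2) = mex{1} = 0
G(3) = mex{0,0} = 1
G(4) = mex{1,1,0} = 2
G(5) = mex{2,0,1,0} = 3
G(6) = mex{3,1,0,1} = 2
G(7) = mex{2,2,1,0} = 3
G(8) = mex{3,3,2,1,0} = 4
G(9) = mex{4,2,3,2,1} = 0
G(10) = mex{0,3,2,3,0} = 1
G(11) = mex{1,4,3,2,1} = 0
G(12) = mex{0,0,4,3,2} = 1
G(13) = mex{1,1,0,4,3} = 2
G(14) = mex{2,0,1,0,2} = 3
G(15) = mex{3,1,0,1,3} = 2
G(16) = mex{2,2,1,0,4} = 3
G(17) = mex{3,3,2,1,0} = 4
G(18) = mex{4,2,3,2,1} = 0
G(19) = mex{0,3,2,3,0} = 1

1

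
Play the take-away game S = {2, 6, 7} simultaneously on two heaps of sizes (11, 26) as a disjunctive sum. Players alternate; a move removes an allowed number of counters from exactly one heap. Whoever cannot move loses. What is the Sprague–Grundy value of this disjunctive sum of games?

1

All heaps use S = {2, 6, 7}:
n :  0  1  2  3  4  5  6  7  8  9 10 11 12 13 14 15 16 17 18 19 20 21 22 23 24 25 26
G :  0  0  1  1  0  0  1  1  2  0  3  1  2  0  0  1  1  0  0  1  1  2  0  3  1  2  0
Heap A: G(11) = 1.
Heap B: G(26) = 0.
Combined Grundy value = 1 ⊕ 0 = 1.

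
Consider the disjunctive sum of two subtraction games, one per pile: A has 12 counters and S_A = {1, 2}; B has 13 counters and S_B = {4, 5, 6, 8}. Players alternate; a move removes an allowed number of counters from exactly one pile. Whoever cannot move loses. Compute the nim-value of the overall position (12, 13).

0

Pile A, S = {1, 2}:
n :  0  1  2  3  4  5  6  7  8  9 10 11 12
G :  0  1  2  0  1  2  0  1  2  0  1  2  0
G_A(12) = 0.
Pile B, S = {4, 5, 6, 8}:
n :  0  1  2  3  4  5  6  7  8  9 10 11 12 13
G :  0  0  0  0  1  1  1  1  2  2  2  2  0  0
G_B(13) = 0.
Combined Grundy value = 0 ⊕ 0 = 0.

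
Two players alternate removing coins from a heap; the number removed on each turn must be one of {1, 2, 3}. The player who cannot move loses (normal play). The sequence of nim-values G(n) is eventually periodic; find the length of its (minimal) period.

G(0) = 0
G(1) = mex{0} = 1
G(2) = mex{1,0} = 2
G(3) = mex{2,1,0} = 3
G(4) = mex{3,2,1} = 0
G(5) = mex{0,3,2} = 1
G(6) = mex{1,0,3} = 2
G(7) = mex{2,1,0} = 3
G(8) = mex{3,2,1} = 0
G(9) = mex{0,3,2} = 1
G(10) = mex{1,0,3} = 2
G(11) = mex{2,1,0} = 3
G(12) = mex{3,2,1} = 0
G(13) = mex{0,3,2} = 1
G(14) = mex{1,0,3} = 2
G(n+4) = G(n) holds for n = 0,…,2 (a full window of length max(S) = 3), so the sequence is purely periodic with period 4.

4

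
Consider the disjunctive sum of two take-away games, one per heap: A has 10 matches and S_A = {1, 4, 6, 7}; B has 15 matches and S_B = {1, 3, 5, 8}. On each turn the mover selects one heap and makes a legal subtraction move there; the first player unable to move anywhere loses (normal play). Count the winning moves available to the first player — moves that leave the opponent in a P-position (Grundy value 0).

Heap A, S = {1, 4, 6, 7}:
n :  0  1  2  3  4  5  6  7  8  9 10
G :  0  1  0  1  2  0  1  2  3  2  0
G_A(10) = 0.
Heap B, S = {1, 3, 5, 8}:
n :  0  1  2  3  4  5  6  7  8  9 10 11 12 13 14 15
G :  0  1  0  1  0  1  0  1  2  3  2  3  2  0  1  0
G_B(15) = 0.
Combined Grundy value = 0 ⊕ 0 = 0.
A winning move leaves total XOR = 0, i.e. changes one component's Grundy value g to g ⊕ X where X is the current total.
Heap A: target g' = 0⊕0 = 0, but every legal move changes the Grundy value (mex property), so 0 moves.
Heap B: target g' = 0⊕0 = 0, but every legal move changes the Grundy value (mex property), so 0 moves.

0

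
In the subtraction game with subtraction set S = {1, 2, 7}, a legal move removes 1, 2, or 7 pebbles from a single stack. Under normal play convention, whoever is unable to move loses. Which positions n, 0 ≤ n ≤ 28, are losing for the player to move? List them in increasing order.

0, 3, 6, 9, 12, 15, 18, 21, 24, 27

G(0) = 0
G(1) = mex{0} = 1
G(2) = mex{1,0} = 2
G(3) = mex{2,1} = 0
G(4) = mex{0,2} = 1
G(5) = mex{1,0} = 2
G(6) = mex{2,1} = 0
G(7) = mex{0,2,0} = 1
G(8) = mex{1,0,1} = 2
G(9) = mex{2,1,2} = 0
G(10) = mex{0,2,0} = 1
G(11) = mex{1,0,1} = 2
G(12) = mex{2,1,2} = 0
G(13) = mex{0,2,0} = 1
G(14) = mex{1,0,1} = 2
G(15) = mex{2,1,2} = 0
G(16) = mex{0,2,0} = 1
G(17) = mex{1,0,1} = 2
G(18) = mex{2,1,2} = 0
G(19) = mex{0,2,0} = 1
G(20) = mex{1,0,1} = 2
G(21) = mex{2,1,2} = 0
G(22) = mex{0,2,0} = 1
G(23) = mex{1,0,1} = 2
G(24) = mex{2,1,2} = 0
G(25) = mex{0,2,0} = 1
G(26) = mex{1,0,1} = 2
G(27) = mex{2,1,2} = 0
G(28) = mex{0,2,0} = 1
P-positions are exactly the n with G(n) = 0.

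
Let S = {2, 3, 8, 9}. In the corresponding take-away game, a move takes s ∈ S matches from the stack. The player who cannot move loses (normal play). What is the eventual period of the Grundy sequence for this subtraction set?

11

G(0) = 0
G(1) = mex{} = 0
G(2) = mex{0} = 1
G(3) = mex{0,0} = 1
G(4) = mex{1,0} = 2
G(5) = mex{1,1} = 0
G(6) = mex{2,1} = 0
G(7) = mex{0,2} = 1
G(8) = mex{0,0,0} = 1
G(9) = mex{1,0,0,0} = 2
G(10) = mex{1,1,1,0} = 2
G(11) = mex{2,1,1,1} = 0
G(12) = mex{2,2,2,1} = 0
G(13) = mex{0,2,0,2} = 1
G(14) = mex{0,0,0,0} = 1
G(15) = mex{1,0,1,0} = 2
G(16) = mex{1,1,1,1} = 0
G(17) = mex{2,1,2,1} = 0
G(18) = mex{0,2,2,2} = 1
G(19) = mex{0,0,0,2} = 1
G(20) = mex{1,0,0,0} = 2
G(21) = mex{1,1,1,0} = 2
G(22) = mex{2,1,1,1} = 0
G(23) = mex{2,2,2,1} = 0
G(n+11) = G(n) holds for n = 0,…,8 (a full window of length max(S) = 9), so the sequence is purely periodic with period 11.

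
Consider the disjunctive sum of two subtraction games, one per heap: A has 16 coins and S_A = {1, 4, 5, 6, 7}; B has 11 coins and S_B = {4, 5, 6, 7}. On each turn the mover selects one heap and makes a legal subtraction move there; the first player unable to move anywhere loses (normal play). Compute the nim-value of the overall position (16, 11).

Heap A, S = {1, 4, 5, 6, 7}:
n :  0  1  2  3  4  5  6  7  8  9 10 11 12 13 14 15 16
G :  0  1  0  1  2  3  2  3  4  5  0  1  0  1  2  3  2
G_A(16) = 2.
Heap B, S = {4, 5, 6, 7}:
n :  0  1  2  3  4  5  6  7  8  9 10 11
G :  0  0  0  0  1  1  1  1  2  2  2  0
G_B(11) = 0.
Combined Grundy value = 2 ⊕ 0 = 2.

2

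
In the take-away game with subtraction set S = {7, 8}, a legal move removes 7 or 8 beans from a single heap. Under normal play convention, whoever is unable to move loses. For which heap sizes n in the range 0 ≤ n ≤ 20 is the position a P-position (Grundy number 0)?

0, 1, 2, 3, 4, 5, 6, 15, 16, 17, 18, 19, 20

n :  0  1  2  3  4  5  6  7  8  9 10 11 12 13 14 15 16 17 18 19 20
G :  0  0  0  0  0  0  0  1  1  1  1  1  1  1  2  0  0  0  0  0  0
P-positions are exactly the n with G(n) = 0.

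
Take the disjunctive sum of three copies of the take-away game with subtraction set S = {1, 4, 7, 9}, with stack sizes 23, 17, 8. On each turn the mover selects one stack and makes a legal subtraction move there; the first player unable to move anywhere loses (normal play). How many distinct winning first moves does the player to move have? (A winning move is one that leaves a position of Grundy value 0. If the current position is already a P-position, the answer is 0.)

3

All stacks use S = {1, 4, 7, 9}:
G(0) = 0
G(1) = mex{0} = 1
G(2) = mex{1} = 0
G(3) = mex{0} = 1
G(4) = mex{1,0} = 2
G(5) = mex{2,1} = 0
G(6) = mex{0,0} = 1
G(7) = mex{1,1,0} = 2
G(8) = mex{2,2,1} = 0
G(9) = mex{0,0,0,0} = 1
G(10) = mex{1,1,1,1} = 0
G(11) = mex{0,2,2,0} = 1
G(12) = mex{1,0,0,1} = 2
G(13) = mex{2,1,1,2} = 0
G(14) = mex{0,0,2,0} = 1
G(15) = mex{1,1,0,1} = 2
G(16) = mex{2,2,1,2} = 0
G(17) = mex{0,0,0,0} = 1
G(18) = mex{1,1,1,1} = 0
G(19) = mex{0,2,2,0} = 1
G(20) = mex{1,0,0,1} = 2
G(21) = mex{2,1,1,2} = 0
G(22) = mex{0,0,2,0} = 1
G(23) = mex{1,1,0,1} = 2
Stack A: G(23) = 2.
Stack B: G(17) = 1.
Stack C: G(8) = 0.
Combined Grundy value = 2 ⊕ 1 ⊕ 0 = 3.
A winning move leaves total XOR = 0, i.e. changes one component's Grundy value g to g ⊕ X where X is the current total.
Stack A: need g' = 2⊕3 = 1. Options: 23−1→G=1, 23−4→G=1, 23−7→G=0, 23−9→G=1. Hits: 3.
Stack B: need g' = 1⊕3 = 2. Options: 17−1→G=0, 17−4→G=0, 17−7→G=0, 17−9→G=0. Hits: 0.
Stack C: need g' = 0⊕3 = 3. Options: 8−1→G=2, 8−4→G=2, 8−7→G=1. Hits: 0.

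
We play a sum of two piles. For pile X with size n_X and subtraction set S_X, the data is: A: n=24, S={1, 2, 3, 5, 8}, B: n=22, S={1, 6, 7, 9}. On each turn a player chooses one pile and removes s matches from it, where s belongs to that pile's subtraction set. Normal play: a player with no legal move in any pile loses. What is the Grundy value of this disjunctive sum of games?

Pile A, S = {1, 2, 3, 5, 8}:
G(0) = 0
G(1) = mex{0} = 1
G(2) = mex{1,0} = 2
G(3) = mex{2,1,0} = 3
G(4) = mex{3,2,1} = 0
G(5) = mex{0,3,2,0} = 1
G(6) = mex{1,0,3,1} = 2
G(7) = mex{2,1,0,2} = 3
G(8) = mex{3,2,1,3,0} = 4
G(9) = mex{4,3,2,0,1} = 5
G(10) = mex{5,4,3,1,2} = 0
G(11) = mex{0,5,4,2,3} = 1
G(12) = mex{1,0,5,3,0} = 2
G(13) = mex{2,1,0,4,1} = 3
G(14) = mex{3,2,1,5,2} = 0
G(15) = mex{0,3,2,0,3} = 1
G(16) = mex{1,0,3,1,4} = 2
G(17) = mex{2,1,0,2,5} = 3
G(18) = mex{3,2,1,3,0} = 4
G(19) = mex{4,3,2,0,1} = 5
G(20) = mex{5,4,3,1,2} = 0
G(21) = mex{0,5,4,2,3} = 1
G(22) = mex{1,0,5,3,0} = 2
G(23) = mex{2,1,0,4,1} = 3
G(24) = mex{3,2,1,5,2} = 0
G_A(24) = 0.
Pile B, S = {1, 6, 7, 9}:
n :  0  1  2  3  4  5  6  7  8  9 10 11 12 13 14 15 16 17 18 19 20 21 22
G :  0  1  0  1  0  1  2  3  2  3  2  3  0  1  0  1  0  1  2  3  2  3  2
G_B(22) = 2.
Combined Grundy value = 0 ⊕ 2 = 2.

2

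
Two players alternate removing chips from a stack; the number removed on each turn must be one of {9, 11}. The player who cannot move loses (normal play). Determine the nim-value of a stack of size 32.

G(0) = 0
G(1) = mex{} = 0
G(2) = mex{} = 0
G(3) = mex{} = 0
G(4) = mex{} = 0
G(5) = mex{} = 0
G(6) = mex{} = 0
G(7) = mex{} = 0
G(8) = mex{} = 0
G(9) = mex{0} = 1
G(10) = mex{0} = 1
G(11) = mex{0,0} = 1
G(12) = mex{0,0} = 1
G(13) = mex{0,0} = 1
G(14) = mex{0,0} = 1
G(15) = mex{0,0} = 1
G(16) = mex{0,0} = 1
G(17) = mex{0,0} = 1
G(18) = mex{1,0} = 2
G(19) = mex{1,0} = 2
G(20) = mex{1,1} = 0
G(21) = mex{1,1} = 0
G(22) = mex{1,1} = 0
G(23) = mex{1,1} = 0
G(24) = mex{1,1} = 0
G(25) = mex{1,1} = 0
G(26) = mex{1,1} = 0
G(27) = mex{2,1} = 0
G(28) = mex{2,1} = 0
G(29) = mex{0,2} = 1
G(30) = mex{0,2} = 1
G(31) = mex{0,0} = 1
G(32) = mex{0,0} = 1

1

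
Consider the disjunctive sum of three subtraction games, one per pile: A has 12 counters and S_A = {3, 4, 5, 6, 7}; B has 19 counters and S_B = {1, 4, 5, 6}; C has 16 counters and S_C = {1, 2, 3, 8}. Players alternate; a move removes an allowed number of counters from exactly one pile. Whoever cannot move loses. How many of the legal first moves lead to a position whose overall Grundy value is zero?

5

Pile A, S = {3, 4, 5, 6, 7}:
G(0) = 0
G(1) = mex{} = 0
G(2) = mex{} = 0
G(3) = mex{0} = 1
G(4) = mex{0,0} = 1
G(5) = mex{0,0,0} = 1
G(6) = mex{1,0,0,0} = 2
G(7) = mex{1,1,0,0,0} = 2
G(8) = mex{1,1,1,0,0} = 2
G(9) = mex{2,1,1,1,0} = 3
G(10) = mex{2,2,1,1,1} = 0
G(11) = mex{2,2,2,1,1} = 0
G(12) = mex{3,2,2,2,1} = 0
G_A(12) = 0.
Pile B, S = {1, 4, 5, 6}:
n :  0  1  2  3  4  5  6  7  8  9 10 11 12 13 14 15 16 17 18 19
G :  0  1  0  1  2  3  2  3  4  0  1  0  1  2  3  2  3  4  0  1
G_B(19) = 1.
Pile C, S = {1, 2, 3, 8}:
G(0) = 0
G(1) = mex{0} = 1
G(2) = mex{1,0} = 2
G(3) = mex{2,1,0} = 3
G(4) = mex{3,2,1} = 0
G(5) = mex{0,3,2} = 1
G(6) = mex{1,0,3} = 2
G(7) = mex{2,1,0} = 3
G(8) = mex{3,2,1,0} = 4
G(9) = mex{4,3,2,1} = 0
G(10) = mex{0,4,3,2} = 1
G(11) = mex{1,0,4,3} = 2
G(12) = mex{2,1,0,0} = 3
G(13) = mex{3,2,1,1} = 0
G(14) = mex{0,3,2,2} = 1
G(15) = mex{1,0,3,3} = 2
G(16) = mex{2,1,0,4} = 3
G_C(16) = 3.
Combined Grundy value = 0 ⊕ 1 ⊕ 3 = 2.
A winning move leaves total XOR = 0, i.e. changes one component's Grundy value g to g ⊕ X where X is the current total.
Pile A: need g' = 0⊕2 = 2. Options: 12−3→G=3, 12−4→G=2, 12−5→G=2, 12−6→G=2, 12−7→G=1. Hits: 3.
Pile B: need g' = 1⊕2 = 3. Options: 19−1→G=0, 19−4→G=2, 19−5→G=3, 19−6→G=2. Hits: 1.
Pile C: need g' = 3⊕2 = 1. Options: 16−1→G=2, 16−2→G=1, 16−3→G=0, 16−8→G=4. Hits: 1.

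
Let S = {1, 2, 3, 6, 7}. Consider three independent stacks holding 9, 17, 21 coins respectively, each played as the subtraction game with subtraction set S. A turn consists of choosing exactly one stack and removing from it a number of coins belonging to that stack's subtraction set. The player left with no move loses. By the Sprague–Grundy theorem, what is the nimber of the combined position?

1

All stacks use S = {1, 2, 3, 6, 7}:
n :  0  1  2  3  4  5  6  7  8  9 10 11 12 13 14 15 16 17 18 19 20 21
G :  0  1  2  3  0  1  2  3  0  1  2  3  0  1  2  3  0  1  2  3  0  1
Stack A: G(9) = 1.
Stack B: G(17) = 1.
Stack C: G(21) = 1.
Combined Grundy value = 1 ⊕ 1 ⊕ 1 = 1.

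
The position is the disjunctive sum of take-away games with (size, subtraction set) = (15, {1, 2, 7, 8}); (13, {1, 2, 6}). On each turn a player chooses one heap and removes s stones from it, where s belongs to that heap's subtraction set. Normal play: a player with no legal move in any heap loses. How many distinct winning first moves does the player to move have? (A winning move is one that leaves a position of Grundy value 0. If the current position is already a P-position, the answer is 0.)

1

Heap A, S = {1, 2, 7, 8}:
n :  0  1  2  3  4  5  6  7  8  9 10 11 12 13 14 15
G :  0  1  2  0  1  2  0  1  2  0  1  2  0  1  2  0
G_A(15) = 0.
Heap B, S = {1, 2, 6}:
G(0) = 0
G(1) = mex{0} = 1
G(2) = mex{1,0} = 2
G(3) = mex{2,1} = 0
G(4) = mex{0,2} = 1
G(5) = mex{1,0} = 2
G(6) = mex{2,1,0} = 3
G(7) = mex{3,2,1} = 0
G(8) = mex{0,3,2} = 1
G(9) = mex{1,0,0} = 2
G(10) = mex{2,1,1} = 0
G(11) = mex{0,2,2} = 1
G(12) = mex{1,0,3} = 2
G(13) = mex{2,1,0} = 3
G_B(13) = 3.
Combined Grundy value = 0 ⊕ 3 = 3.
A winning move leaves total XOR = 0, i.e. changes one component's Grundy value g to g ⊕ X where X is the current total.
Heap A: need g' = 0⊕3 = 3. Options: 15−1→G=2, 15−2→G=1, 15−7→G=2, 15−8→G=1. Hits: 0.
Heap B: need g' = 3⊕3 = 0. Options: 13−1→G=2, 13−2→G=1, 13−6→G=0. Hits: 1.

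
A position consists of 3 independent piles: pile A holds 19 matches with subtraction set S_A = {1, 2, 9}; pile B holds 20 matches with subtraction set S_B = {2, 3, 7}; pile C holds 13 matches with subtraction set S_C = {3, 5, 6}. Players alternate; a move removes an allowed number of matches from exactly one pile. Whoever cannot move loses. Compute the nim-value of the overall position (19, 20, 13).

Pile A, S = {1, 2, 9}:
G(0) = 0
G(1) = mex{0} = 1
G(2) = mex{1,0} = 2
G(3) = mex{2,1} = 0
G(4) = mex{0,2} = 1
G(5) = mex{1,0} = 2
G(6) = mex{2,1} = 0
G(7) = mex{0,2} = 1
G(8) = mex{1,0} = 2
G(9) = mex{2,1,0} = 3
G(10) = mex{3,2,1} = 0
G(11) = mex{0,3,2} = 1
G(12) = mex{1,0,0} = 2
G(13) = mex{2,1,1} = 0
G(14) = mex{0,2,2} = 1
G(15) = mex{1,0,0} = 2
G(16) = mex{2,1,1} = 0
G(17) = mex{0,2,2} = 1
G(18) = mex{1,0,3} = 2
G(19) = mex{2,1,0} = 3
G_A(19) = 3.
Pile B, S = {2, 3, 7}:
n :  0  1  2  3  4  5  6  7  8  9 10 11 12 13 14 15 16 17 18 19 20
G :  0  0  1  1  2  0  0  1  1  2  0  0  1  1  2  0  0  1  1  2  0
G_B(20) = 0.
Pile C, S = {3, 5, 6}:
n :  0  1  2  3  4  5  6  7  8  9 10 11 12 13
G :  0  0  0  1  1  1  2  2  2  0  0  0  1  1
G_C(13) = 1.
Combined Grundy value = 3 ⊕ 0 ⊕ 1 = 2.

2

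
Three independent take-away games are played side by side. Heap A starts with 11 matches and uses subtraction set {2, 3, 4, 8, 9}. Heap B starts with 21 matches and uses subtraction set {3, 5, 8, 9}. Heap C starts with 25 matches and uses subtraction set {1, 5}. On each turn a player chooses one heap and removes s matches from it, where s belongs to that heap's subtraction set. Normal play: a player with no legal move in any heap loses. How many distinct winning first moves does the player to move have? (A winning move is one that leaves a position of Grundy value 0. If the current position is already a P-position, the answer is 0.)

Heap A, S = {2, 3, 4, 8, 9}:
G(0) = 0
G(1) = mex{} = 0
G(2) = mex{0} = 1
G(3) = mex{0,0} = 1
G(4) = mex{1,0,0} = 2
G(5) = mex{1,1,0} = 2
G(6) = mex{2,1,1} = 0
G(7) = mex{2,2,1} = 0
G(8) = mex{0,2,2,0} = 1
G(9) = mex{0,0,2,0,0} = 1
G(10) = mex{1,0,0,1,0} = 2
G(11) = mex{1,1,0,1,1} = 2
G_A(11) = 2.
Heap B, S = {3, 5, 8, 9}:
n :  0  1  2  3  4  5  6  7  8  9 10 11 12 13 14 15 16 17 18 19 20 21
G :  0  0  0  1  1  1  2  2  2  3  3  3  0  0  0  1  1  1  2  2  2  3
G_B(21) = 3.
Heap C, S = {1, 5}:
G(0) = 0
G(1) = mex{0} = 1
G(2) = mex{1} = 0
G(3) = mex{0} = 1
G(4) = mex{1} = 0
G(5) = mex{0,0} = 1
G(6) = mex{1,1} = 0
G(7) = mex{0,0} = 1
G(8) = mex{1,1} = 0
G(9) = mex{0,0} = 1
G(10) = mex{1,1} = 0
G(11) = mex{0,0} = 1
G(12) = mex{1,1} = 0
G(13) = mex{0,0} = 1
G(14) = mex{1,1} = 0
G(15) = mex{0,0} = 1
G(16) = mex{1,1} = 0
G(17) = mex{0,0} = 1
G(18) = mex{1,1} = 0
G(19) = mex{0,0} = 1
G(20) = mex{1,1} = 0
G(21) = mex{0,0} = 1
G(22) = mex{1,1} = 0
G(23) = mex{0,0} = 1
G(24) = mex{1,1} = 0
G(25) = mex{0,0} = 1
G_C(25) = 1.
Combined Grundy value = 2 ⊕ 3 ⊕ 1 = 0.
A winning move leaves total XOR = 0, i.e. changes one component's Grundy value g to g ⊕ X where X is the current total.
Heap A: target g' = 2⊕0 = 2, but every legal move changes the Grundy value (mex property), so 0 moves.
Heap B: target g' = 3⊕0 = 3, but every legal move changes the Grundy value (mex property), so 0 moves.
Heap C: target g' = 1⊕0 = 1, but every legal move changes the Grundy value (mex property), so 0 moves.

0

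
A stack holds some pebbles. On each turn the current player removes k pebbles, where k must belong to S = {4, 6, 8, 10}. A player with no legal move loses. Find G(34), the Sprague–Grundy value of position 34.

1

G(0) = 0
G(1) = mex{} = 0
G(2) = mex{} = 0
G(3) = mex{} = 0
G(4) = mex{0} = 1
G(5) = mex{0} = 1
G(6) = mex{0,0} = 1
G(7) = mex{0,0} = 1
G(8) = mex{1,0,0} = 2
G(9) = mex{1,0,0} = 2
G(10) = mex{1,1,0,0} = 2
G(11) = mex{1,1,0,0} = 2
G(12) = mex{2,1,1,0} = 3
G(13) = mex{2,1,1,0} = 3
G(14) = mex{2,2,1,1} = 0
G(15) = mex{2,2,1,1} = 0
G(16) = mex{3,2,2,1} = 0
G(17) = mex{3,2,2,1} = 0
G(18) = mex{0,3,2,2} = 1
G(19) = mex{0,3,2,2} = 1
G(20) = mex{0,0,3,2} = 1
G(21) = mex{0,0,3,2} = 1
G(22) = mex{1,0,0,3} = 2
G(23) = mex{1,0,0,3} = 2
G(24) = mex{1,1,0,0} = 2
G(25) = mex{1,1,0,0} = 2
G(26) = mex{2,1,1,0} = 3
G(27) = mex{2,1,1,0} = 3
G(28) = mex{2,2,1,1} = 0
G(29) = mex{2,2,1,1} = 0
G(30) = mex{3,2,2,1} = 0
G(31) = mex{3,2,2,1} = 0
G(32) = mex{0,3,2,2} = 1
G(33) = mex{0,3,2,2} = 1
G(34) = mex{0,0,3,2} = 1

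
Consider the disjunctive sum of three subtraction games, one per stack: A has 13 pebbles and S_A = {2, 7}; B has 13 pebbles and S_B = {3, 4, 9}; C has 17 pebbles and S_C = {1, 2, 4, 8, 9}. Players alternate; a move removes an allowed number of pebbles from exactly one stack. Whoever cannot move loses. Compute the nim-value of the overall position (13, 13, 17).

Stack A, S = {2, 7}:
G(0) = 0
G(1) = mex{} = 0
G(2) = mex{0} = 1
G(3) = mex{0} = 1
G(4) = mex{1} = 0
G(5) = mex{1} = 0
G(6) = mex{0} = 1
G(7) = mex{0,0} = 1
G(8) = mex{1,0} = 2
G(9) = mex{1,1} = 0
G(10) = mex{2,1} = 0
G(11) = mex{0,0} = 1
G(12) = mex{0,0} = 1
G(13) = mex{1,1} = 0
G_A(13) = 0.
Stack B, S = {3, 4, 9}:
G(0) = 0
G(1) = mex{} = 0
G(2) = mex{} = 0
G(3) = mex{0} = 1
G(4) = mex{0,0} = 1
G(5) = mex{0,0} = 1
G(6) = mex{1,0} = 2
G(7) = mex{1,1} = 0
G(8) = mex{1,1} = 0
G(9) = mex{2,1,0} = 3
G(10) = mex{0,2,0} = 1
G(11) = mex{0,0,0} = 1
G(12) = mex{3,0,1} = 2
G(13) = mex{1,3,1} = 0
G_B(13) = 0.
Stack C, S = {1, 2, 4, 8, 9}:
G(0) = 0
G(1) = mex{0} = 1
G(2) = mex{1,0} = 2
G(3) = mex{2,1} = 0
G(4) = mex{0,2,0} = 1
G(5) = mex{1,0,1} = 2
G(6) = mex{2,1,2} = 0
G(7) = mex{0,2,0} = 1
G(8) = mex{1,0,1,0} = 2
G(9) = mex{2,1,2,1,0} = 3
G(10) = mex{3,2,0,2,1} = 4
G(11) = mex{4,3,1,0,2} = 5
G(12) = mex{5,4,2,1,0} = 3
G(13) = mex{3,5,3,2,1} = 0
G(14) = mex{0,3,4,0,2} = 1
G(15) = mex{1,0,5,1,0} = 2
G(16) = mex{2,1,3,2,1} = 0
G(17) = mex{0,2,0,3,2} = 1
G_C(17) = 1.
Combined Grundy value = 0 ⊕ 0 ⊕ 1 = 1.

1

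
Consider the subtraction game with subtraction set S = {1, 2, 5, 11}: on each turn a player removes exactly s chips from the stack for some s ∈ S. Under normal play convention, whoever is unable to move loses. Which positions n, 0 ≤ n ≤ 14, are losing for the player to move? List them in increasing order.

0, 3, 6, 9, 12

n :  0  1  2  3  4  5  6  7  8  9 10 11 12 13 14
G :  0  1  2  0  1  2  0  1  2  0  1  2  0  1  2
P-positions are exactly the n with G(n) = 0.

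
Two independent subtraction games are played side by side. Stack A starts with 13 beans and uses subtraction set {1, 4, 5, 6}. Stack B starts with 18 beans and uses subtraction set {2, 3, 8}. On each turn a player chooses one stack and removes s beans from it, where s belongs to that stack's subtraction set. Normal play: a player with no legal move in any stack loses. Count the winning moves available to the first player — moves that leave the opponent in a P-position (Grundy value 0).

1

Stack A, S = {1, 4, 5, 6}:
G(0) = 0
G(1) = mex{0} = 1
G(2) = mex{1} = 0
G(3) = mex{0} = 1
G(4) = mex{1,0} = 2
G(5) = mex{2,1,0} = 3
G(6) = mex{3,0,1,0} = 2
G(7) = mex{2,1,0,1} = 3
G(8) = mex{3,2,1,0} = 4
G(9) = mex{4,3,2,1} = 0
G(10) = mex{0,2,3,2} = 1
G(11) = mex{1,3,2,3} = 0
G(12) = mex{0,4,3,2} = 1
G(13) = mex{1,0,4,3} = 2
G_A(13) = 2.
Stack B, S = {2, 3, 8}:
G(0) = 0
G(1) = mex{} = 0
G(2) = mex{0} = 1
G(3) = mex{0,0} = 1
G(4) = mex{1,0} = 2
G(5) = mex{1,1} = 0
G(6) = mex{2,1} = 0
G(7) = mex{0,2} = 1
G(8) = mex{0,0,0} = 1
G(9) = mex{1,0,0} = 2
G(10) = mex{1,1,1} = 0
G(11) = mex{2,1,1} = 0
G(12) = mex{0,2,2} = 1
G(13) = mex{0,0,0} = 1
G(14) = mex{1,0,0} = 2
G(15) = mex{1,1,1} = 0
G(16) = mex{2,1,1} = 0
G(17) = mex{0,2,2} = 1
G(18) = mex{0,0,0} = 1
G_B(18) = 1.
Combined Grundy value = 2 ⊕ 1 = 3.
A winning move leaves total XOR = 0, i.e. changes one component's Grundy value g to g ⊕ X where X is the current total.
Stack A: need g' = 2⊕3 = 1. Options: 13−1→G=1, 13−4→G=0, 13−5→G=4, 13−6→G=3. Hits: 1.
Stack B: need g' = 1⊕3 = 2. Options: 18−2→G=0, 18−3→G=0, 18−8→G=0. Hits: 0.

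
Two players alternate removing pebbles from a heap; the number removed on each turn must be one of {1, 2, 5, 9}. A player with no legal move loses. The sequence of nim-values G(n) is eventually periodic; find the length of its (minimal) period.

G(0) = 0
G(1) = mex{0} = 1
G(2) = mex{1,0} = 2
G(3) = mex{2,1} = 0
G(4) = mex{0,2} = 1
G(5) = mex{1,0,0} = 2
G(6) = mex{2,1,1} = 0
G(7) = mex{0,2,2} = 1
G(8) = mex{1,0,0} = 2
G(9) = mex{2,1,1,0} = 3
G(10) = mex{3,2,2,1} = 0
G(11) = mex{0,3,0,2} = 1
G(12) = mex{1,0,1,0} = 2
G(13) = mex{2,1,2,1} = 0
G(14) = mex{0,2,3,2} = 1
G(15) = mex{1,0,0,0} = 2
G(16) = mex{2,1,1,1} = 0
G(17) = mex{0,2,2,2} = 1
G(18) = mex{1,0,0,3} = 2
G(19) = mex{2,1,1,0} = 3
G(20) = mex{3,2,2,1} = 0
G(21) = mex{0,3,0,2} = 1
G(n+10) = G(n) holds for n = 0,…,8 (a full window of length max(S) = 9), so the sequence is purely periodic with period 10.

10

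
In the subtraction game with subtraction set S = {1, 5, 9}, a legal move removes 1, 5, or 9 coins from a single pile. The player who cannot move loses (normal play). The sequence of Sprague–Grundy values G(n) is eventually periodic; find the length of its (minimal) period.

G(0) = 0
G(1) = mex{0} = 1
G(2) = mex{1} = 0
G(3) = mex{0} = 1
G(4) = mex{1} = 0
G(5) = mex{0,0} = 1
G(6) = mex{1,1} = 0
G(7) = mex{0,0} = 1
G(8) = mex{1,1} = 0
G(9) = mex{0,0,0} = 1
G(10) = mex{1,1,1} = 0
G(11) = mex{0,0,0} = 1
G(12) = mex{1,1,1} = 0
G(13) = mex{0,0,0} = 1
G(14) = mex{1,1,1} = 0
G(n+2) = G(n) holds for n = 0,…,8 (a full window of length max(S) = 9), so the sequence is purely periodic with period 2.

2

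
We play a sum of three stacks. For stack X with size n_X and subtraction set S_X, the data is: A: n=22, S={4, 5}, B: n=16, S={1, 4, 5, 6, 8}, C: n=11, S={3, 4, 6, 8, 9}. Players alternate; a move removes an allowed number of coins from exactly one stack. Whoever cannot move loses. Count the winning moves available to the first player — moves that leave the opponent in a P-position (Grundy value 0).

4

Stack A, S = {4, 5}:
n :  0  1  2  3  4  5  6  7  8  9 10 11 12 13 14 15 16 17 18 19 20 21 22
G :  0  0  0  0  1  1  1  1  2  0  0  0  0  1  1  1  1  2  0  0  0  0  1
G_A(22) = 1.
Stack B, S = {1, 4, 5, 6, 8}:
n :  0  1  2  3  4  5  6  7  8  9 10 11 12 13 14 15 16
G :  0  1  0  1  2  3  2  3  4  0  1  0  1  2  3  2  3
G_B(16) = 3.
Stack C, S = {3, 4, 6, 8, 9}:
G(0) = 0
G(1) = mex{} = 0
G(2) = mex{} = 0
G(3) = mex{0} = 1
G(4) = mex{0,0} = 1
G(5) = mex{0,0} = 1
G(6) = mex{1,0,0} = 2
G(7) = mex{1,1,0} = 2
G(8) = mex{1,1,0,0} = 2
G(9) = mex{2,1,1,0,0} = 3
G(10) = mex{2,2,1,0,0} = 3
G(11) = mex{2,2,1,1,0} = 3
G_C(11) = 3.
Combined Grundy value = 1 ⊕ 3 ⊕ 3 = 1.
A winning move leaves total XOR = 0, i.e. changes one component's Grundy value g to g ⊕ X where X is the current total.
Stack A: need g' = 1⊕1 = 0. Options: 22−4→G=0, 22−5→G=2. Hits: 1.
Stack B: need g' = 3⊕1 = 2. Options: 16−1→G=2, 16−4→G=1, 16−5→G=0, 16−6→G=1, 16−8→G=4. Hits: 1.
Stack C: need g' = 3⊕1 = 2. Options: 11−3→G=2, 11−4→G=2, 11−6→G=1, 11−8→G=1, 11−9→G=0. Hits: 2.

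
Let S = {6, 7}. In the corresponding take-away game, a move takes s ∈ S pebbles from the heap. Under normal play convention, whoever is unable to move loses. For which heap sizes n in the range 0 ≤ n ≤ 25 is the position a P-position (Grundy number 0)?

0, 1, 2, 3, 4, 5, 13, 14, 15, 16, 17, 18

n :  0  1  2  3  4  5  6  7  8  9 10 11 12 13 14 15 16 17 18 19 20 21 22 23 24 25
G :  0  0  0  0  0  0  1  1  1  1  1  1  2  0  0  0  0  0  0  1  1  1  1  1  1  2
P-positions are exactly the n with G(n) = 0.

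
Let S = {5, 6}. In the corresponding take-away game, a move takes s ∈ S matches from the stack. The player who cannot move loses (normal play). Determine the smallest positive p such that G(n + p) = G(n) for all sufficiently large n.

n :  0  1  2  3  4  5  6  7  8  9 10 11 12 13 14 15 16 17 18 19 20 21 22 23
G :  0  0  0  0  0  1  1  1  1  1  2  0  0  0  0  0  1  1  1  1  1  2  0  0
G(n+11) = G(n) holds for n = 0,…,5 (a full window of length max(S) = 6), so the sequence is purely periodic with period 11.

11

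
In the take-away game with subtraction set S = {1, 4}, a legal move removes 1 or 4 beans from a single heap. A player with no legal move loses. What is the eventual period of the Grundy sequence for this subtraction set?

5

G(0) = 0
G(1) = mex{0} = 1
G(2) = mex{1} = 0
G(3) = mex{0} = 1
G(4) = mex{1,0} = 2
G(5) = mex{2,1} = 0
G(6) = mex{0,0} = 1
G(7) = mex{1,1} = 0
G(8) = mex{0,2} = 1
G(9) = mex{1,0} = 2
G(10) = mex{2,1} = 0
G(11) = mex{0,0} = 1
G(12) = mex{1,1} = 0
G(13) = mex{0,2} = 1
G(14) = mex{1,0} = 2
G(n+5) = G(n) holds for n = 0,…,3 (a full window of length max(S) = 4), so the sequence is purely periodic with period 5.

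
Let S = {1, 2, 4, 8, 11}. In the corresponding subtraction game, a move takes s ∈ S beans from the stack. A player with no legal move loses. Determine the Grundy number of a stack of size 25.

n :  0  1  2  3  4  5  6  7  8  9 10 11 12 13 14 15 16 17 18 19 20 21 22 23 24 25
G :  0  1  2  0  1  2  0  1  2  0  1  2  0  1  2  0  1  2  0  1  2  0  1  2  0  1

1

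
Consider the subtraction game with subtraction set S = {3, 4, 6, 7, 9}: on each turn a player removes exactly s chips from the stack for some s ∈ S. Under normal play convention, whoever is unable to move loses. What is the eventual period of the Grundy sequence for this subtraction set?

G(0) = 0
G(1) = mex{} = 0
G(2) = mex{} = 0
G(3) = mex{0} = 1
G(4) = mex{0,0} = 1
G(5) = mex{0,0} = 1
G(6) = mex{1,0,0} = 2
G(7) = mex{1,1,0,0} = 2
G(8) = mex{1,1,0,0} = 2
G(9) = mex{2,1,1,0,0} = 3
G(10) = mex{2,2,1,1,0} = 3
G(11) = mex{2,2,1,1,0} = 3
G(12) = mex{3,2,2,1,1} = 0
G(13) = mex{3,3,2,2,1} = 0
G(14) = mex{3,3,2,2,1} = 0
G(15) = mex{0,3,3,2,2} = 1
G(16) = mex{0,0,3,3,2} = 1
G(17) = mex{0,0,3,3,2} = 1
G(18) = mex{1,0,0,3,3} = 2
G(19) = mex{1,1,0,0,3} = 2
G(20) = mex{1,1,0,0,3} = 2
G(21) = mex{2,1,1,0,0} = 3
G(22) = mex{2,2,1,1,0} = 3
G(23) = mex{2,2,1,1,0} = 3
G(24) = mex{3,2,2,1,1} = 0
G(25) = mex{3,3,2,2,1} = 0
G(n+12) = G(n) holds for n = 0,…,8 (a full window of length max(S) = 9), so the sequence is purely periodic with period 12.

12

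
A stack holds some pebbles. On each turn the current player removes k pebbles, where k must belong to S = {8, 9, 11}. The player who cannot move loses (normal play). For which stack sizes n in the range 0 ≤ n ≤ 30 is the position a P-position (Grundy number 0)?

G(0) = 0
G(1) = mex{} = 0
G(2) = mex{} = 0
G(3) = mex{} = 0
G(4) = mex{} = 0
G(5) = mex{} = 0
G(6) = mex{} = 0
G(7) = mex{} = 0
G(8) = mex{0} = 1
G(9) = mex{0,0} = 1
G(10) = mex{0,0} = 1
G(11) = mex{0,0,0} = 1
G(12) = mex{0,0,0} = 1
G(13) = mex{0,0,0} = 1
G(14) = mex{0,0,0} = 1
G(15) = mex{0,0,0} = 1
G(16) = mex{1,0,0} = 2
G(17) = mex{1,1,0} = 2
G(18) = mex{1,1,0} = 2
G(19) = mex{1,1,1} = 0
G(20) = mex{1,1,1} = 0
G(21) = mex{1,1,1} = 0
G(22) = mex{1,1,1} = 0
G(23) = mex{1,1,1} = 0
G(24) = mex{2,1,1} = 0
G(25) = mex{2,2,1} = 0
G(26) = mex{2,2,1} = 0
G(27) = mex{0,2,2} = 1
G(28) = mex{0,0,2} = 1
G(29) = mex{0,0,2} = 1
G(30) = mex{0,0,0} = 1
P-positions are exactly the n with G(n) = 0.

0, 1, 2, 3, 4, 5, 6, 7, 19, 20, 21, 22, 23, 24, 25, 26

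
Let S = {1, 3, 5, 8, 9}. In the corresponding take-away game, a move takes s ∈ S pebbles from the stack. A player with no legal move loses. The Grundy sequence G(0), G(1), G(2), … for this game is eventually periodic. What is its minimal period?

n :  0  1  2  3  4  5  6  7  8  9 10 11 12 13 14 15 16 17 18 19 20 21 22 23 24 25 26 27 28 29 30 31 32 33
G :  0  1  0  1  0  1  0  1  2  3  2  3  2  3  2  3  0  1  0  1  0  1  0  1  2  3  2  3  2  3  2  3  0  1
G(n+16) = G(n) holds for n = 0,…,8 (a full window of length max(S) = 9), so the sequence is purely periodic with period 16.

16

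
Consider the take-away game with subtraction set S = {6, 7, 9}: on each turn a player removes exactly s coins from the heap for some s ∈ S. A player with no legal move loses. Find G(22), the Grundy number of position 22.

1

n :  0  1  2  3  4  5  6  7  8  9 10 11 12 13 14 15 16 17 18 19 20 21 22
G :  0  0  0  0  0  0  1  1  1  1  1  1  2  2  2  0  0  0  0  0  0  1  1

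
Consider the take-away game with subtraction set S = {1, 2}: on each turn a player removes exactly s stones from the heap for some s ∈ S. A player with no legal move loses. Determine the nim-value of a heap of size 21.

0

G(0) = 0
G(1) = mex{0} = 1
G(2) = mex{1,0} = 2
G(3) = mex{2,1} = 0
G(4) = mex{0,2} = 1
G(5) = mex{1,0} = 2
G(6) = mex{2,1} = 0
G(7) = mex{0,2} = 1
G(8) = mex{1,0} = 2
G(9) = mex{2,1} = 0
G(10) = mex{0,2} = 1
G(11) = mex{1,0} = 2
G(12) = mex{2,1} = 0
G(13) = mex{0,2} = 1
G(14) = mex{1,0} = 2
G(15) = mex{2,1} = 0
G(16) = mex{0,2} = 1
G(17) = mex{1,0} = 2
G(18) = mex{2,1} = 0
G(19) = mex{0,2} = 1
G(20) = mex{1,0} = 2
G(21) = mex{2,1} = 0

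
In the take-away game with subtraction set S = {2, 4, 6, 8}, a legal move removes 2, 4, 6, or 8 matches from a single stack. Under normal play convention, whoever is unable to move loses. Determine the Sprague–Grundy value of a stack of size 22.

1

G(0) = 0
G(1) = mex{} = 0
G(2) = mex{0} = 1
G(3) = mex{0} = 1
G(4) = mex{1,0} = 2
G(5) = mex{1,0} = 2
G(6) = mex{2,1,0} = 3
G(7) = mex{2,1,0} = 3
G(8) = mex{3,2,1,0} = 4
G(9) = mex{3,2,1,0} = 4
G(10) = mex{4,3,2,1} = 0
G(11) = mex{4,3,2,1} = 0
G(12) = mex{0,4,3,2} = 1
G(13) = mex{0,4,3,2} = 1
G(14) = mex{1,0,4,3} = 2
G(15) = mex{1,0,4,3} = 2
G(16) = mex{2,1,0,4} = 3
G(17) = mex{2,1,0,4} = 3
G(18) = mex{3,2,1,0} = 4
G(19) = mex{3,2,1,0} = 4
G(20) = mex{4,3,2,1} = 0
G(21) = mex{4,3,2,1} = 0
G(22) = mex{0,4,3,2} = 1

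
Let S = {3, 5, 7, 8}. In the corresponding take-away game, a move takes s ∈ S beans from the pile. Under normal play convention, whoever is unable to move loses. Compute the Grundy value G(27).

n :  0  1  2  3  4  5  6  7  8  9 10 11 12 13 14 15 16 17 18 19 20 21 22 23 24 25 26 27
G :  0  0  0  1  1  1  2  2  2  3  3  0  0  0  1  1  1  2  2  2  3  3  0  0  0  1  1  1

1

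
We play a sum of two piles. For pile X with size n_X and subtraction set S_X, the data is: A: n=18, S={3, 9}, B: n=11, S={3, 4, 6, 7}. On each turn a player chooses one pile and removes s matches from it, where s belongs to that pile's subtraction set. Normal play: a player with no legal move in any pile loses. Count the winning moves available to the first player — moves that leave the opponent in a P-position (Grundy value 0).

Pile A, S = {3, 9}:
n :  0  1  2  3  4  5  6  7  8  9 10 11 12 13 14 15 16 17 18
G :  0  0  0  1  1  1  0  0  0  1  1  1  0  0  0  1  1  1  0
G_A(18) = 0.
Pile B, S = {3, 4, 6, 7}:
G(0) = 0
G(1) = mex{} = 0
G(2) = mex{} = 0
G(3) = mex{0} = 1
G(4) = mex{0,0} = 1
G(5) = mex{0,0} = 1
G(6) = mex{1,0,0} = 2
G(7) = mex{1,1,0,0} = 2
G(8) = mex{1,1,0,0} = 2
G(9) = mex{2,1,1,0} = 3
G(10) = mex{2,2,1,1} = 0
G(11) = mex{2,2,1,1} = 0
G_B(11) = 0.
Combined Grundy value = 0 ⊕ 0 = 0.
A winning move leaves total XOR = 0, i.e. changes one component's Grundy value g to g ⊕ X where X is the current total.
Pile A: target g' = 0⊕0 = 0, but every legal move changes the Grundy value (mex property), so 0 moves.
Pile B: target g' = 0⊕0 = 0, but every legal move changes the Grundy value (mex property), so 0 moves.

0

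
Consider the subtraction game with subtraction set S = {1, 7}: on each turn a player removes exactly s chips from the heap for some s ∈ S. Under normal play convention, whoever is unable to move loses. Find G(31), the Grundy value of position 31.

1

n :  0  1  2  3  4  5  6  7  8  9 10 11 12 13 14 15 16 17 18 19 20 21 22 23 24 25 26 27 28 29 30 31
G :  0  1  0  1  0  1  0  1  0  1  0  1  0  1  0  1  0  1  0  1  0  1  0  1  0  1  0  1  0  1  0  1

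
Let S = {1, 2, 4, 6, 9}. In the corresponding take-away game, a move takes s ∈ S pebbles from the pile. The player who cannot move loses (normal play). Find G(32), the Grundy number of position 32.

0

n :  0  1  2  3  4  5  6  7  8  9 10 11 12 13 14 15 16 17 18 19 20 21 22 23 24 25 26 27 28 29 30 31 32
G :  0  1  2  0  1  2  3  4  0  1  2  0  1  2  3  4  0  1  2  0  1  2  3  4  0  1  2  0  1  2  3  4  0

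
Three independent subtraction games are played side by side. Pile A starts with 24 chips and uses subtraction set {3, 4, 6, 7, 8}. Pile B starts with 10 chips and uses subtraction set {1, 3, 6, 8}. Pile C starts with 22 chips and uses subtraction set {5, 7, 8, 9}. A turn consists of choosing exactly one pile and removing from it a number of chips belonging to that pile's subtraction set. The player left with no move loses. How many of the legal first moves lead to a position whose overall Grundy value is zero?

Pile A, S = {3, 4, 6, 7, 8}:
G(0) = 0
G(1) = mex{} = 0
G(2) = mex{} = 0
G(3) = mex{0} = 1
G(4) = mex{0,0} = 1
G(5) = mex{0,0} = 1
G(6) = mex{1,0,0} = 2
G(7) = mex{1,1,0,0} = 2
G(8) = mex{1,1,0,0,0} = 2
G(9) = mex{2,1,1,0,0} = 3
G(10) = mex{2,2,1,1,0} = 3
G(11) = mex{2,2,1,1,1} = 0
G(12) = mex{3,2,2,1,1} = 0
G(13) = mex{3,3,2,2,1} = 0
G(14) = mex{0,3,2,2,2} = 1
G(15) = mex{0,0,3,2,2} = 1
G(16) = mex{0,0,3,3,2} = 1
G(17) = mex{1,0,0,3,3} = 2
G(18) = mex{1,1,0,0,3} = 2
G(19) = mex{1,1,0,0,0} = 2
G(20) = mex{2,1,1,0,0} = 3
G(21) = mex{2,2,1,1,0} = 3
G(22) = mex{2,2,1,1,1} = 0
G(23) = mex{3,2,2,1,1} = 0
G(24) = mex{3,3,2,2,1} = 0
G_A(24) = 0.
Pile B, S = {1, 3, 6, 8}:
n :  0  1  2  3  4  5  6  7  8  9 10
G :  0  1  0  1  0  1  2  3  2  0  1
G_B(10) = 1.
Pile C, S = {5, 7, 8, 9}:
G(0) = 0
G(1) = mex{} = 0
G(2) = mex{} = 0
G(3) = mex{} = 0
G(4) = mex{} = 0
G(5) = mex{0} = 1
G(6) = mex{0} = 1
G(7) = mex{0,0} = 1
G(8) = mex{0,0,0} = 1
G(9) = mex{0,0,0,0} = 1
G(10) = mex{1,0,0,0} = 2
G(11) = mex{1,0,0,0} = 2
G(12) = mex{1,1,0,0} = 2
G(13) = mex{1,1,1,0} = 2
G(14) = mex{1,1,1,1} = 0
G(15) = mex{2,1,1,1} = 0
G(16) = mex{2,1,1,1} = 0
G(17) = mex{2,2,1,1} = 0
G(18) = mex{2,2,2,1} = 0
G(19) = mex{0,2,2,2} = 1
G(20) = mex{0,2,2,2} = 1
G(21) = mex{0,0,2,2} = 1
G(22) = mex{0,0,0,2} = 1
G_C(22) = 1.
Combined Grundy value = 0 ⊕ 1 ⊕ 1 = 0.
A winning move leaves total XOR = 0, i.e. changes one component's Grundy value g to g ⊕ X where X is the current total.
Pile A: target g' = 0⊕0 = 0, but every legal move changes the Grundy value (mex property), so 0 moves.
Pile B: target g' = 1⊕0 = 1, but every legal move changes the Grundy value (mex property), so 0 moves.
Pile C: target g' = 1⊕0 = 1, but every legal move changes the Grundy value (mex property), so 0 moves.

0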